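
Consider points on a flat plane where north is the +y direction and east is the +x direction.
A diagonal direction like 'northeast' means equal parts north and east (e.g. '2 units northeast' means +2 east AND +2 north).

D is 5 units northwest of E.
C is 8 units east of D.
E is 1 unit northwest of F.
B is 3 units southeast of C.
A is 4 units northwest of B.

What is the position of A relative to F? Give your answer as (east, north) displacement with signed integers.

Place F at the origin (east=0, north=0).
  E is 1 unit northwest of F: delta (east=-1, north=+1); E at (east=-1, north=1).
  D is 5 units northwest of E: delta (east=-5, north=+5); D at (east=-6, north=6).
  C is 8 units east of D: delta (east=+8, north=+0); C at (east=2, north=6).
  B is 3 units southeast of C: delta (east=+3, north=-3); B at (east=5, north=3).
  A is 4 units northwest of B: delta (east=-4, north=+4); A at (east=1, north=7).
Therefore A relative to F: (east=1, north=7).

Answer: A is at (east=1, north=7) relative to F.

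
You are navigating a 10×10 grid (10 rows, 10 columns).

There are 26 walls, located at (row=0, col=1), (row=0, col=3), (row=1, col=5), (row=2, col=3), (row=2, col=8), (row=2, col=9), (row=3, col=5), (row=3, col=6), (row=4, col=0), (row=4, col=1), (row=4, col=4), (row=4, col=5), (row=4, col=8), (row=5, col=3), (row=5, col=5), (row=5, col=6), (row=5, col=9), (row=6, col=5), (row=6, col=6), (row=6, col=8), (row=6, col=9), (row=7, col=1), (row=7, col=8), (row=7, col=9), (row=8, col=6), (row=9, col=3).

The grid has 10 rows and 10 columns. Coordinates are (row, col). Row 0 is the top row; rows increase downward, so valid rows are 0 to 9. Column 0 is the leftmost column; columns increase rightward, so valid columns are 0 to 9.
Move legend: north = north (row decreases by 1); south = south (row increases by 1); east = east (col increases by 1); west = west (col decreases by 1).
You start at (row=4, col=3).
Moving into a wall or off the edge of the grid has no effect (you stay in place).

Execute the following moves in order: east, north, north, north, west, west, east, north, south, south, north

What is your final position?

Answer: Final position: (row=3, col=2)

Derivation:
Start: (row=4, col=3)
  east (east): blocked, stay at (row=4, col=3)
  north (north): (row=4, col=3) -> (row=3, col=3)
  north (north): blocked, stay at (row=3, col=3)
  north (north): blocked, stay at (row=3, col=3)
  west (west): (row=3, col=3) -> (row=3, col=2)
  west (west): (row=3, col=2) -> (row=3, col=1)
  east (east): (row=3, col=1) -> (row=3, col=2)
  north (north): (row=3, col=2) -> (row=2, col=2)
  south (south): (row=2, col=2) -> (row=3, col=2)
  south (south): (row=3, col=2) -> (row=4, col=2)
  north (north): (row=4, col=2) -> (row=3, col=2)
Final: (row=3, col=2)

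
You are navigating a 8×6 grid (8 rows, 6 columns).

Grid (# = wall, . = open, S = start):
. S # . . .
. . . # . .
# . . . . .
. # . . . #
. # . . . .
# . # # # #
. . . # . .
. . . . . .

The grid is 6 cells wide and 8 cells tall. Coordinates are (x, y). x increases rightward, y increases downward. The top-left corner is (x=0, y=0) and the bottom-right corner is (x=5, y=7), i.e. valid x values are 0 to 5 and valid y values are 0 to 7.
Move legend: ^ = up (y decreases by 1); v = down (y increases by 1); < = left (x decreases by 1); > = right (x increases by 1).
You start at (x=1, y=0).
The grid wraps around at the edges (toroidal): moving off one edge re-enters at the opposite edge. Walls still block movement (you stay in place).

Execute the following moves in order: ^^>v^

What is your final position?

Answer: Final position: (x=2, y=6)

Derivation:
Start: (x=1, y=0)
  ^ (up): (x=1, y=0) -> (x=1, y=7)
  ^ (up): (x=1, y=7) -> (x=1, y=6)
  > (right): (x=1, y=6) -> (x=2, y=6)
  v (down): (x=2, y=6) -> (x=2, y=7)
  ^ (up): (x=2, y=7) -> (x=2, y=6)
Final: (x=2, y=6)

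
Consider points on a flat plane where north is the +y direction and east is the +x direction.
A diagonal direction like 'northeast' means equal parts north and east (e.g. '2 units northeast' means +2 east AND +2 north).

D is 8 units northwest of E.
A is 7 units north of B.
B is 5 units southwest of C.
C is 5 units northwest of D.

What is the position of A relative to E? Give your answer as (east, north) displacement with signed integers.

Answer: A is at (east=-18, north=15) relative to E.

Derivation:
Place E at the origin (east=0, north=0).
  D is 8 units northwest of E: delta (east=-8, north=+8); D at (east=-8, north=8).
  C is 5 units northwest of D: delta (east=-5, north=+5); C at (east=-13, north=13).
  B is 5 units southwest of C: delta (east=-5, north=-5); B at (east=-18, north=8).
  A is 7 units north of B: delta (east=+0, north=+7); A at (east=-18, north=15).
Therefore A relative to E: (east=-18, north=15).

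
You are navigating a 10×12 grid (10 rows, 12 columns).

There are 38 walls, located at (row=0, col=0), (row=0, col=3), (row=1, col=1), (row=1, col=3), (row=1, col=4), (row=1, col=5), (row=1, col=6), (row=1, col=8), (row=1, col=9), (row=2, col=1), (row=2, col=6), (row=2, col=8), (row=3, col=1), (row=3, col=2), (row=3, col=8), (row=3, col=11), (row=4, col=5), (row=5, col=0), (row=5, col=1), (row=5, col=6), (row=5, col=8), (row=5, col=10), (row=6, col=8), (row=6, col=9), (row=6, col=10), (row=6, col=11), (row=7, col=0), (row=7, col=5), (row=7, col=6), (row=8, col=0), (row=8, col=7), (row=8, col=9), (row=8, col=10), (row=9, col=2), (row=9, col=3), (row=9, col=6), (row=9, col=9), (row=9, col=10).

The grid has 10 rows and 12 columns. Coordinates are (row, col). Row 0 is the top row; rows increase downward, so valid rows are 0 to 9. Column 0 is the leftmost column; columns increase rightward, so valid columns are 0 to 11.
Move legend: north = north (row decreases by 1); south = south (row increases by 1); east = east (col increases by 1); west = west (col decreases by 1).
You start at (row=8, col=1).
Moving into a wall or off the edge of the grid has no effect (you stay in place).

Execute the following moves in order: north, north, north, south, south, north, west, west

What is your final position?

Start: (row=8, col=1)
  north (north): (row=8, col=1) -> (row=7, col=1)
  north (north): (row=7, col=1) -> (row=6, col=1)
  north (north): blocked, stay at (row=6, col=1)
  south (south): (row=6, col=1) -> (row=7, col=1)
  south (south): (row=7, col=1) -> (row=8, col=1)
  north (north): (row=8, col=1) -> (row=7, col=1)
  west (west): blocked, stay at (row=7, col=1)
  west (west): blocked, stay at (row=7, col=1)
Final: (row=7, col=1)

Answer: Final position: (row=7, col=1)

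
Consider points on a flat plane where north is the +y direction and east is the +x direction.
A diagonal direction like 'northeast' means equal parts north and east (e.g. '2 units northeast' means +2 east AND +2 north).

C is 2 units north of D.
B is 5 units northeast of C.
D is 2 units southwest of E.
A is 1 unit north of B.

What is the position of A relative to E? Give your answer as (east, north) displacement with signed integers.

Answer: A is at (east=3, north=6) relative to E.

Derivation:
Place E at the origin (east=0, north=0).
  D is 2 units southwest of E: delta (east=-2, north=-2); D at (east=-2, north=-2).
  C is 2 units north of D: delta (east=+0, north=+2); C at (east=-2, north=0).
  B is 5 units northeast of C: delta (east=+5, north=+5); B at (east=3, north=5).
  A is 1 unit north of B: delta (east=+0, north=+1); A at (east=3, north=6).
Therefore A relative to E: (east=3, north=6).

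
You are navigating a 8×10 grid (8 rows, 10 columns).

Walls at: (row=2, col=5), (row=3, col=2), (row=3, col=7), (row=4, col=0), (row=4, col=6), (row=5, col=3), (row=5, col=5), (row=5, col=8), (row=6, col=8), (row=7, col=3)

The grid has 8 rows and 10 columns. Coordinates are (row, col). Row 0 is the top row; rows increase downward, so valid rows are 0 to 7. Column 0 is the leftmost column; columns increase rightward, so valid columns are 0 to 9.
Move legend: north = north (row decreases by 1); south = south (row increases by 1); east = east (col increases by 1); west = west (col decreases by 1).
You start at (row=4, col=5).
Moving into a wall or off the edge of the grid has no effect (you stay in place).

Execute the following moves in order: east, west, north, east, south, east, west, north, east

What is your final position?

Answer: Final position: (row=3, col=5)

Derivation:
Start: (row=4, col=5)
  east (east): blocked, stay at (row=4, col=5)
  west (west): (row=4, col=5) -> (row=4, col=4)
  north (north): (row=4, col=4) -> (row=3, col=4)
  east (east): (row=3, col=4) -> (row=3, col=5)
  south (south): (row=3, col=5) -> (row=4, col=5)
  east (east): blocked, stay at (row=4, col=5)
  west (west): (row=4, col=5) -> (row=4, col=4)
  north (north): (row=4, col=4) -> (row=3, col=4)
  east (east): (row=3, col=4) -> (row=3, col=5)
Final: (row=3, col=5)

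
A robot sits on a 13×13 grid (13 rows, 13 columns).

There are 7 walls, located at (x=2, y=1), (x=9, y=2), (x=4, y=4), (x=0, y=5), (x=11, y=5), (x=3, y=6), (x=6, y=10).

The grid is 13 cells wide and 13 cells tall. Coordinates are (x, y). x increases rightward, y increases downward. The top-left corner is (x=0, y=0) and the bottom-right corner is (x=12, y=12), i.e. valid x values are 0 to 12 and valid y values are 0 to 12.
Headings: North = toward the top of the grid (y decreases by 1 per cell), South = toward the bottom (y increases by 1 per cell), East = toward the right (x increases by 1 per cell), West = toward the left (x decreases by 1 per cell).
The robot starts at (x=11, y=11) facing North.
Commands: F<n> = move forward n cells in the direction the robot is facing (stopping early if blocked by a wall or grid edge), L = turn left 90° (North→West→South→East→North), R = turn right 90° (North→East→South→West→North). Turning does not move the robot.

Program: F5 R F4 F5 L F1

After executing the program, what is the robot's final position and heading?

Answer: Final position: (x=12, y=5), facing North

Derivation:
Start: (x=11, y=11), facing North
  F5: move forward 5, now at (x=11, y=6)
  R: turn right, now facing East
  F4: move forward 1/4 (blocked), now at (x=12, y=6)
  F5: move forward 0/5 (blocked), now at (x=12, y=6)
  L: turn left, now facing North
  F1: move forward 1, now at (x=12, y=5)
Final: (x=12, y=5), facing North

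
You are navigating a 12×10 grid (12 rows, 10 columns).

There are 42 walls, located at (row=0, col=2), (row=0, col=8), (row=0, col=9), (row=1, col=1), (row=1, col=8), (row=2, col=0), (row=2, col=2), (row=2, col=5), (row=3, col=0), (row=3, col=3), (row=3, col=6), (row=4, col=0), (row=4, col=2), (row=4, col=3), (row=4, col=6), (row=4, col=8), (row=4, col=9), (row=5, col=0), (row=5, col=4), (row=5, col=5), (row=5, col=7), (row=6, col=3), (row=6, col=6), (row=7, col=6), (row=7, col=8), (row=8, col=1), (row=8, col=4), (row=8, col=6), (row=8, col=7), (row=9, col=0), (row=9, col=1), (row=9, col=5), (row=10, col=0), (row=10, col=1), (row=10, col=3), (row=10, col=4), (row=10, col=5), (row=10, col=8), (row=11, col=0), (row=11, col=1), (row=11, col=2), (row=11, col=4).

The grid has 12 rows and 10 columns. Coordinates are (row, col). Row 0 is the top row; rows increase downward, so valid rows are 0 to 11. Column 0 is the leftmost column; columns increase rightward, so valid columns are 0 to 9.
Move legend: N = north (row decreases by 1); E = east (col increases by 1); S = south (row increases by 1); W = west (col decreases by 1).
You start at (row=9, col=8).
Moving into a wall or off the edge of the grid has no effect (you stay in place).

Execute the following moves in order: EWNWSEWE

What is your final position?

Start: (row=9, col=8)
  E (east): (row=9, col=8) -> (row=9, col=9)
  W (west): (row=9, col=9) -> (row=9, col=8)
  N (north): (row=9, col=8) -> (row=8, col=8)
  W (west): blocked, stay at (row=8, col=8)
  S (south): (row=8, col=8) -> (row=9, col=8)
  E (east): (row=9, col=8) -> (row=9, col=9)
  W (west): (row=9, col=9) -> (row=9, col=8)
  E (east): (row=9, col=8) -> (row=9, col=9)
Final: (row=9, col=9)

Answer: Final position: (row=9, col=9)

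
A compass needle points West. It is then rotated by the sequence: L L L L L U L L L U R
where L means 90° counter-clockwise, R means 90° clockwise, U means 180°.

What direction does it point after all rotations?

Start: West
  L (left (90° counter-clockwise)) -> South
  L (left (90° counter-clockwise)) -> East
  L (left (90° counter-clockwise)) -> North
  L (left (90° counter-clockwise)) -> West
  L (left (90° counter-clockwise)) -> South
  U (U-turn (180°)) -> North
  L (left (90° counter-clockwise)) -> West
  L (left (90° counter-clockwise)) -> South
  L (left (90° counter-clockwise)) -> East
  U (U-turn (180°)) -> West
  R (right (90° clockwise)) -> North
Final: North

Answer: Final heading: North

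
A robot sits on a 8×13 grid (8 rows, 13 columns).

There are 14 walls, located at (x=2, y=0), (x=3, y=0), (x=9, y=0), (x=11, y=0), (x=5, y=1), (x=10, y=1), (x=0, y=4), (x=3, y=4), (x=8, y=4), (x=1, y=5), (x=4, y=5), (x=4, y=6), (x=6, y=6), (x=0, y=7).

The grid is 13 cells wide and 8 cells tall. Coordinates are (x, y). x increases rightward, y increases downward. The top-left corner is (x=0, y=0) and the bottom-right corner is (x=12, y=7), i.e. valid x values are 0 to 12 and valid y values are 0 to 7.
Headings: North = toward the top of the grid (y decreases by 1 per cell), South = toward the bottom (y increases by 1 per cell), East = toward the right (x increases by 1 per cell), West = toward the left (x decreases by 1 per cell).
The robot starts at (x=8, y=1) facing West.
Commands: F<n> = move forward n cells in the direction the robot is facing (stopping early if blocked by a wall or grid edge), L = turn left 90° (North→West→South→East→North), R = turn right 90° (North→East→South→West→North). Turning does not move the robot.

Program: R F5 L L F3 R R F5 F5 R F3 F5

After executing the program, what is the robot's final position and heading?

Answer: Final position: (x=8, y=0), facing East

Derivation:
Start: (x=8, y=1), facing West
  R: turn right, now facing North
  F5: move forward 1/5 (blocked), now at (x=8, y=0)
  L: turn left, now facing West
  L: turn left, now facing South
  F3: move forward 3, now at (x=8, y=3)
  R: turn right, now facing West
  R: turn right, now facing North
  F5: move forward 3/5 (blocked), now at (x=8, y=0)
  F5: move forward 0/5 (blocked), now at (x=8, y=0)
  R: turn right, now facing East
  F3: move forward 0/3 (blocked), now at (x=8, y=0)
  F5: move forward 0/5 (blocked), now at (x=8, y=0)
Final: (x=8, y=0), facing East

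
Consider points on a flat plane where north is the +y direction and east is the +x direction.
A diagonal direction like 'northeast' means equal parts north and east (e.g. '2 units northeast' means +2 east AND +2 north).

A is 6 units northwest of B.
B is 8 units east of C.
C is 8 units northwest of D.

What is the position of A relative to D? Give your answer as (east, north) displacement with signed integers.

Place D at the origin (east=0, north=0).
  C is 8 units northwest of D: delta (east=-8, north=+8); C at (east=-8, north=8).
  B is 8 units east of C: delta (east=+8, north=+0); B at (east=0, north=8).
  A is 6 units northwest of B: delta (east=-6, north=+6); A at (east=-6, north=14).
Therefore A relative to D: (east=-6, north=14).

Answer: A is at (east=-6, north=14) relative to D.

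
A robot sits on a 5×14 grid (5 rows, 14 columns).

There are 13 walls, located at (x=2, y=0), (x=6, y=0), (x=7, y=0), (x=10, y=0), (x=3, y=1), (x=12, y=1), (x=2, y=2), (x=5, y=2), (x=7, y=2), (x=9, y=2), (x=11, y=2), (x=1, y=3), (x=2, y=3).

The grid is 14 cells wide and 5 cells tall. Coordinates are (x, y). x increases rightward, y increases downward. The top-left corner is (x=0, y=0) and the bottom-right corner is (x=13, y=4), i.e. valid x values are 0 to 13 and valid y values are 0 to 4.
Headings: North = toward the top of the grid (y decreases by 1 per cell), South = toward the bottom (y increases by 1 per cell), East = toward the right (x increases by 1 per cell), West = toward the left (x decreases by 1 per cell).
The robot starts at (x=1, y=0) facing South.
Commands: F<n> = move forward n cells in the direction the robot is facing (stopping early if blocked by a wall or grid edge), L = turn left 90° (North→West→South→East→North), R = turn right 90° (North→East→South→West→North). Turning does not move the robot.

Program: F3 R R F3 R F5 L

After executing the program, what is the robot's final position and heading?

Answer: Final position: (x=1, y=0), facing North

Derivation:
Start: (x=1, y=0), facing South
  F3: move forward 2/3 (blocked), now at (x=1, y=2)
  R: turn right, now facing West
  R: turn right, now facing North
  F3: move forward 2/3 (blocked), now at (x=1, y=0)
  R: turn right, now facing East
  F5: move forward 0/5 (blocked), now at (x=1, y=0)
  L: turn left, now facing North
Final: (x=1, y=0), facing North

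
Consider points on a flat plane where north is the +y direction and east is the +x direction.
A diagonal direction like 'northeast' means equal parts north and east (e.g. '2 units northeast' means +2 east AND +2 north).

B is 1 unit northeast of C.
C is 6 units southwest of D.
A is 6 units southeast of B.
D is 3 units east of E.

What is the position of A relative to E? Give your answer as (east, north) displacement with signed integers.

Place E at the origin (east=0, north=0).
  D is 3 units east of E: delta (east=+3, north=+0); D at (east=3, north=0).
  C is 6 units southwest of D: delta (east=-6, north=-6); C at (east=-3, north=-6).
  B is 1 unit northeast of C: delta (east=+1, north=+1); B at (east=-2, north=-5).
  A is 6 units southeast of B: delta (east=+6, north=-6); A at (east=4, north=-11).
Therefore A relative to E: (east=4, north=-11).

Answer: A is at (east=4, north=-11) relative to E.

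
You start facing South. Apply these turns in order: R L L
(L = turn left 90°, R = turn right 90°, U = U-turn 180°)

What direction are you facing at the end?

Answer: Final heading: East

Derivation:
Start: South
  R (right (90° clockwise)) -> West
  L (left (90° counter-clockwise)) -> South
  L (left (90° counter-clockwise)) -> East
Final: East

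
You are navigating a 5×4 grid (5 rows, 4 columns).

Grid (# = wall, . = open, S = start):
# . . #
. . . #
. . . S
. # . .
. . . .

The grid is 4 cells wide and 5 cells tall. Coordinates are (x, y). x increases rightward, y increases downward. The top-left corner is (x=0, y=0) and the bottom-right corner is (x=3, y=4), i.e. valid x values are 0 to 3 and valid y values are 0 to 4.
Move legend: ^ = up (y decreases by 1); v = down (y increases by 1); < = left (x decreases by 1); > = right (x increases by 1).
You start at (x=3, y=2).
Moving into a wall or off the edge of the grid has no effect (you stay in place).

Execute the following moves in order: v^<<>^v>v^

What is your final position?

Answer: Final position: (x=3, y=2)

Derivation:
Start: (x=3, y=2)
  v (down): (x=3, y=2) -> (x=3, y=3)
  ^ (up): (x=3, y=3) -> (x=3, y=2)
  < (left): (x=3, y=2) -> (x=2, y=2)
  < (left): (x=2, y=2) -> (x=1, y=2)
  > (right): (x=1, y=2) -> (x=2, y=2)
  ^ (up): (x=2, y=2) -> (x=2, y=1)
  v (down): (x=2, y=1) -> (x=2, y=2)
  > (right): (x=2, y=2) -> (x=3, y=2)
  v (down): (x=3, y=2) -> (x=3, y=3)
  ^ (up): (x=3, y=3) -> (x=3, y=2)
Final: (x=3, y=2)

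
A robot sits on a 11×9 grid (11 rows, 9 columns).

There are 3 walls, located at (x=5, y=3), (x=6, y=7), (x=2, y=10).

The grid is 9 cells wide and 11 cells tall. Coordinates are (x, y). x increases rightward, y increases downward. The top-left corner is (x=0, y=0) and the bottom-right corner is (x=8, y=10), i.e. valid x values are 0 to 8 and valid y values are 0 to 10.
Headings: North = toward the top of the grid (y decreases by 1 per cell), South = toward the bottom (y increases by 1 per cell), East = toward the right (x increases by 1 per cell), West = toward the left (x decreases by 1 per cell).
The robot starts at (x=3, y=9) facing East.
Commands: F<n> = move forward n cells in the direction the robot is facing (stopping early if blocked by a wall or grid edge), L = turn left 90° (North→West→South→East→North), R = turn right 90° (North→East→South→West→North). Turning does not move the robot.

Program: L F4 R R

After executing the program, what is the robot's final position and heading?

Answer: Final position: (x=3, y=5), facing South

Derivation:
Start: (x=3, y=9), facing East
  L: turn left, now facing North
  F4: move forward 4, now at (x=3, y=5)
  R: turn right, now facing East
  R: turn right, now facing South
Final: (x=3, y=5), facing South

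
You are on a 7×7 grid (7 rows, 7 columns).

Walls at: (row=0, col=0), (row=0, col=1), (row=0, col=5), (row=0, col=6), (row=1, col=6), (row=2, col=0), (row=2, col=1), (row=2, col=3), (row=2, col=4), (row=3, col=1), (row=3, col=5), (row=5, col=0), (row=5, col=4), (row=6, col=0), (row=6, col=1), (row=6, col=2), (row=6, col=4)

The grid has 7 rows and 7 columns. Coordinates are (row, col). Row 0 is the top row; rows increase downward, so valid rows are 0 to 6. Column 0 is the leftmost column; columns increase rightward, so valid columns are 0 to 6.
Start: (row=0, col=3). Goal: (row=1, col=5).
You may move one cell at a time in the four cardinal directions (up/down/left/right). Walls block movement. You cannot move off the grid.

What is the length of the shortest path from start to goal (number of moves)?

BFS from (row=0, col=3) until reaching (row=1, col=5):
  Distance 0: (row=0, col=3)
  Distance 1: (row=0, col=2), (row=0, col=4), (row=1, col=3)
  Distance 2: (row=1, col=2), (row=1, col=4)
  Distance 3: (row=1, col=1), (row=1, col=5), (row=2, col=2)  <- goal reached here
One shortest path (3 moves): (row=0, col=3) -> (row=0, col=4) -> (row=1, col=4) -> (row=1, col=5)

Answer: Shortest path length: 3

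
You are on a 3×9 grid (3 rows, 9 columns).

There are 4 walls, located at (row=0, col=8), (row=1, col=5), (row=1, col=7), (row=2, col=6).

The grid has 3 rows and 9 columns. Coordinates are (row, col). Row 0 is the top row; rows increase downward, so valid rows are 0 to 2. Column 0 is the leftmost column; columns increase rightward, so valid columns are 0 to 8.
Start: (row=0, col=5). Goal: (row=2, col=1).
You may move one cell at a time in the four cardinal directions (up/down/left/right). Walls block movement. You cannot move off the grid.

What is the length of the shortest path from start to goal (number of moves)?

Answer: Shortest path length: 6

Derivation:
BFS from (row=0, col=5) until reaching (row=2, col=1):
  Distance 0: (row=0, col=5)
  Distance 1: (row=0, col=4), (row=0, col=6)
  Distance 2: (row=0, col=3), (row=0, col=7), (row=1, col=4), (row=1, col=6)
  Distance 3: (row=0, col=2), (row=1, col=3), (row=2, col=4)
  Distance 4: (row=0, col=1), (row=1, col=2), (row=2, col=3), (row=2, col=5)
  Distance 5: (row=0, col=0), (row=1, col=1), (row=2, col=2)
  Distance 6: (row=1, col=0), (row=2, col=1)  <- goal reached here
One shortest path (6 moves): (row=0, col=5) -> (row=0, col=4) -> (row=0, col=3) -> (row=0, col=2) -> (row=0, col=1) -> (row=1, col=1) -> (row=2, col=1)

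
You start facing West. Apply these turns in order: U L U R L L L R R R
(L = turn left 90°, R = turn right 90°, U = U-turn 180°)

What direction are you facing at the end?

Start: West
  U (U-turn (180°)) -> East
  L (left (90° counter-clockwise)) -> North
  U (U-turn (180°)) -> South
  R (right (90° clockwise)) -> West
  L (left (90° counter-clockwise)) -> South
  L (left (90° counter-clockwise)) -> East
  L (left (90° counter-clockwise)) -> North
  R (right (90° clockwise)) -> East
  R (right (90° clockwise)) -> South
  R (right (90° clockwise)) -> West
Final: West

Answer: Final heading: West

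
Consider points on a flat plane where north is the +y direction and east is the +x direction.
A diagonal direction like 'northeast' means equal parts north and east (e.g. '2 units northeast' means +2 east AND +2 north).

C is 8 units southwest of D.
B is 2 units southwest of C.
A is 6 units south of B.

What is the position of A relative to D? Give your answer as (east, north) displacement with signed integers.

Answer: A is at (east=-10, north=-16) relative to D.

Derivation:
Place D at the origin (east=0, north=0).
  C is 8 units southwest of D: delta (east=-8, north=-8); C at (east=-8, north=-8).
  B is 2 units southwest of C: delta (east=-2, north=-2); B at (east=-10, north=-10).
  A is 6 units south of B: delta (east=+0, north=-6); A at (east=-10, north=-16).
Therefore A relative to D: (east=-10, north=-16).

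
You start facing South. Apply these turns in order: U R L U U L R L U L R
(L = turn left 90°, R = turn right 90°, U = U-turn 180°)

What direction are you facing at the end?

Start: South
  U (U-turn (180°)) -> North
  R (right (90° clockwise)) -> East
  L (left (90° counter-clockwise)) -> North
  U (U-turn (180°)) -> South
  U (U-turn (180°)) -> North
  L (left (90° counter-clockwise)) -> West
  R (right (90° clockwise)) -> North
  L (left (90° counter-clockwise)) -> West
  U (U-turn (180°)) -> East
  L (left (90° counter-clockwise)) -> North
  R (right (90° clockwise)) -> East
Final: East

Answer: Final heading: East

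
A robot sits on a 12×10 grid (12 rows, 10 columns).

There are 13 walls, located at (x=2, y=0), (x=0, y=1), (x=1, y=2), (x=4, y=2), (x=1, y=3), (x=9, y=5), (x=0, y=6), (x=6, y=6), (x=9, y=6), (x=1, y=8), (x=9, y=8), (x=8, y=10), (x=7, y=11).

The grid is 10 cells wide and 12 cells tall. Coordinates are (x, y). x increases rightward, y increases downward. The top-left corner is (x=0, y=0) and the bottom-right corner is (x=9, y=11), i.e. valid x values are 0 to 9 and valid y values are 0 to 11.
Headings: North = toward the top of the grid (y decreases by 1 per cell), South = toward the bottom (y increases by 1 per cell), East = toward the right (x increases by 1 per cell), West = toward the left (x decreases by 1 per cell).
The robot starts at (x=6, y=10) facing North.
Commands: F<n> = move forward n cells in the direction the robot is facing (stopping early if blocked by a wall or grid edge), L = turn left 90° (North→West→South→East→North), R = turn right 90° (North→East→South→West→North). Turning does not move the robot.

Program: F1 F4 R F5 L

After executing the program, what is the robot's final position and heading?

Answer: Final position: (x=9, y=7), facing North

Derivation:
Start: (x=6, y=10), facing North
  F1: move forward 1, now at (x=6, y=9)
  F4: move forward 2/4 (blocked), now at (x=6, y=7)
  R: turn right, now facing East
  F5: move forward 3/5 (blocked), now at (x=9, y=7)
  L: turn left, now facing North
Final: (x=9, y=7), facing North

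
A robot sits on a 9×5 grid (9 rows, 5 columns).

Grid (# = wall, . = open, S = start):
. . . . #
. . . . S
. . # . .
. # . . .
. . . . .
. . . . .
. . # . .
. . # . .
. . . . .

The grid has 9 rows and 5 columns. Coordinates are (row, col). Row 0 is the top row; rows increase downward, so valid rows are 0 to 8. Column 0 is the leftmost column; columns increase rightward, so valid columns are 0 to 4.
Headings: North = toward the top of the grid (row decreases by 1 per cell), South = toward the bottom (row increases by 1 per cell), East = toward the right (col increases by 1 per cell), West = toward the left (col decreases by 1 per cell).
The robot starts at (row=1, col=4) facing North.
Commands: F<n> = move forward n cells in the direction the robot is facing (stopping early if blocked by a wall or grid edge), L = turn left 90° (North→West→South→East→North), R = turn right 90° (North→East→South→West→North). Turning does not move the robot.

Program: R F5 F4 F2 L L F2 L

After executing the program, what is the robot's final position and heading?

Answer: Final position: (row=1, col=2), facing South

Derivation:
Start: (row=1, col=4), facing North
  R: turn right, now facing East
  F5: move forward 0/5 (blocked), now at (row=1, col=4)
  F4: move forward 0/4 (blocked), now at (row=1, col=4)
  F2: move forward 0/2 (blocked), now at (row=1, col=4)
  L: turn left, now facing North
  L: turn left, now facing West
  F2: move forward 2, now at (row=1, col=2)
  L: turn left, now facing South
Final: (row=1, col=2), facing South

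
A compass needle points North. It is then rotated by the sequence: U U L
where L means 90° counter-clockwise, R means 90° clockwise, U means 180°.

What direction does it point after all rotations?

Start: North
  U (U-turn (180°)) -> South
  U (U-turn (180°)) -> North
  L (left (90° counter-clockwise)) -> West
Final: West

Answer: Final heading: West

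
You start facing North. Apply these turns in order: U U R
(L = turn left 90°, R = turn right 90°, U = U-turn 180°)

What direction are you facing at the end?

Start: North
  U (U-turn (180°)) -> South
  U (U-turn (180°)) -> North
  R (right (90° clockwise)) -> East
Final: East

Answer: Final heading: East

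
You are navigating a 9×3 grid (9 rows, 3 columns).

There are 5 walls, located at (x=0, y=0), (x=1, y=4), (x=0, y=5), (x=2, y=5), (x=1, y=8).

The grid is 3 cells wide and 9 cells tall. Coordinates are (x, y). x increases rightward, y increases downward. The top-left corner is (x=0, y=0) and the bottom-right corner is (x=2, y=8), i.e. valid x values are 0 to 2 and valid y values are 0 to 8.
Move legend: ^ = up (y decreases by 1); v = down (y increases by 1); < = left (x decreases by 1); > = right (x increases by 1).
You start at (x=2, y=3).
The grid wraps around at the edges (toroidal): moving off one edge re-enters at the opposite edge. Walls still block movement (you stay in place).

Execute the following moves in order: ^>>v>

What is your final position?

Answer: Final position: (x=2, y=3)

Derivation:
Start: (x=2, y=3)
  ^ (up): (x=2, y=3) -> (x=2, y=2)
  > (right): (x=2, y=2) -> (x=0, y=2)
  > (right): (x=0, y=2) -> (x=1, y=2)
  v (down): (x=1, y=2) -> (x=1, y=3)
  > (right): (x=1, y=3) -> (x=2, y=3)
Final: (x=2, y=3)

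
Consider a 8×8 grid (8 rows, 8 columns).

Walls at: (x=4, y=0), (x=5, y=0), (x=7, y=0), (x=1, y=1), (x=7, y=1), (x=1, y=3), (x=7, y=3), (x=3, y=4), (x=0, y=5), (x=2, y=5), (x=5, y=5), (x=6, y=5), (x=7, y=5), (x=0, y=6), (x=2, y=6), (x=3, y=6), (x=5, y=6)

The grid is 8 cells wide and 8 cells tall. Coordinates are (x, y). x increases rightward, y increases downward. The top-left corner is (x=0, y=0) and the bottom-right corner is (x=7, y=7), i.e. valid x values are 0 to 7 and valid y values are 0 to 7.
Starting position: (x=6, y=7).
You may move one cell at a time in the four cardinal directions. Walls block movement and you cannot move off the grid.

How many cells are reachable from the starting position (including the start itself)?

BFS flood-fill from (x=6, y=7):
  Distance 0: (x=6, y=7)
  Distance 1: (x=6, y=6), (x=5, y=7), (x=7, y=7)
  Distance 2: (x=7, y=6), (x=4, y=7)
  Distance 3: (x=4, y=6), (x=3, y=7)
  Distance 4: (x=4, y=5), (x=2, y=7)
  Distance 5: (x=4, y=4), (x=3, y=5), (x=1, y=7)
  Distance 6: (x=4, y=3), (x=5, y=4), (x=1, y=6), (x=0, y=7)
  Distance 7: (x=4, y=2), (x=3, y=3), (x=5, y=3), (x=6, y=4), (x=1, y=5)
  Distance 8: (x=4, y=1), (x=3, y=2), (x=5, y=2), (x=2, y=3), (x=6, y=3), (x=1, y=4), (x=7, y=4)
  Distance 9: (x=3, y=1), (x=5, y=1), (x=2, y=2), (x=6, y=2), (x=0, y=4), (x=2, y=4)
  Distance 10: (x=3, y=0), (x=2, y=1), (x=6, y=1), (x=1, y=2), (x=7, y=2), (x=0, y=3)
  Distance 11: (x=2, y=0), (x=6, y=0), (x=0, y=2)
  Distance 12: (x=1, y=0), (x=0, y=1)
  Distance 13: (x=0, y=0)
Total reachable: 47 (grid has 47 open cells total)

Answer: Reachable cells: 47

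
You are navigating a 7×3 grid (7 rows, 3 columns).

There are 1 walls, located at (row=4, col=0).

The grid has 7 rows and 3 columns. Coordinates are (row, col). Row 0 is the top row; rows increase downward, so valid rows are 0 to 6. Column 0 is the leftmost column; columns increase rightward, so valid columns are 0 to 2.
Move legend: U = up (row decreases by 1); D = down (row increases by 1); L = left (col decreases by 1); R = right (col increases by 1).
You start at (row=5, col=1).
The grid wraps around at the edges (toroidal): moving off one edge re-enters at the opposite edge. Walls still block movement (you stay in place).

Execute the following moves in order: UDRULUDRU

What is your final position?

Start: (row=5, col=1)
  U (up): (row=5, col=1) -> (row=4, col=1)
  D (down): (row=4, col=1) -> (row=5, col=1)
  R (right): (row=5, col=1) -> (row=5, col=2)
  U (up): (row=5, col=2) -> (row=4, col=2)
  L (left): (row=4, col=2) -> (row=4, col=1)
  U (up): (row=4, col=1) -> (row=3, col=1)
  D (down): (row=3, col=1) -> (row=4, col=1)
  R (right): (row=4, col=1) -> (row=4, col=2)
  U (up): (row=4, col=2) -> (row=3, col=2)
Final: (row=3, col=2)

Answer: Final position: (row=3, col=2)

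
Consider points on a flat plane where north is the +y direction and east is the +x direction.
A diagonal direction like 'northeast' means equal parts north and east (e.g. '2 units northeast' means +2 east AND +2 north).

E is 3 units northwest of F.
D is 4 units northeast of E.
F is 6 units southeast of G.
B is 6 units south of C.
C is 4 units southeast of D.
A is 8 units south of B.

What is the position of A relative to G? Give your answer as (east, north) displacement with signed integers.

Answer: A is at (east=11, north=-17) relative to G.

Derivation:
Place G at the origin (east=0, north=0).
  F is 6 units southeast of G: delta (east=+6, north=-6); F at (east=6, north=-6).
  E is 3 units northwest of F: delta (east=-3, north=+3); E at (east=3, north=-3).
  D is 4 units northeast of E: delta (east=+4, north=+4); D at (east=7, north=1).
  C is 4 units southeast of D: delta (east=+4, north=-4); C at (east=11, north=-3).
  B is 6 units south of C: delta (east=+0, north=-6); B at (east=11, north=-9).
  A is 8 units south of B: delta (east=+0, north=-8); A at (east=11, north=-17).
Therefore A relative to G: (east=11, north=-17).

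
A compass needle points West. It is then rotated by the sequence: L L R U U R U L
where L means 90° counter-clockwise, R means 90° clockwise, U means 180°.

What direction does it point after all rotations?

Answer: Final heading: North

Derivation:
Start: West
  L (left (90° counter-clockwise)) -> South
  L (left (90° counter-clockwise)) -> East
  R (right (90° clockwise)) -> South
  U (U-turn (180°)) -> North
  U (U-turn (180°)) -> South
  R (right (90° clockwise)) -> West
  U (U-turn (180°)) -> East
  L (left (90° counter-clockwise)) -> North
Final: North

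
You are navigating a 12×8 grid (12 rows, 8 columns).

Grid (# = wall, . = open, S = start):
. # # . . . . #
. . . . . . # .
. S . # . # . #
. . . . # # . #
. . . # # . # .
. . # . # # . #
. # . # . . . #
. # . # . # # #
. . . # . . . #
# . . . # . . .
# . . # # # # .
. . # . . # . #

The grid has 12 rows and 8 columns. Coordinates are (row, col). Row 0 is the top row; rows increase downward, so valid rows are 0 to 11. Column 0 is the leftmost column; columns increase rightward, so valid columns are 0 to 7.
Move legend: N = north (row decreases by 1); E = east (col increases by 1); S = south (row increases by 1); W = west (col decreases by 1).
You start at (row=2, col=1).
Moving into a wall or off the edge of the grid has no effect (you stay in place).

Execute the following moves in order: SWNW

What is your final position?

Start: (row=2, col=1)
  S (south): (row=2, col=1) -> (row=3, col=1)
  W (west): (row=3, col=1) -> (row=3, col=0)
  N (north): (row=3, col=0) -> (row=2, col=0)
  W (west): blocked, stay at (row=2, col=0)
Final: (row=2, col=0)

Answer: Final position: (row=2, col=0)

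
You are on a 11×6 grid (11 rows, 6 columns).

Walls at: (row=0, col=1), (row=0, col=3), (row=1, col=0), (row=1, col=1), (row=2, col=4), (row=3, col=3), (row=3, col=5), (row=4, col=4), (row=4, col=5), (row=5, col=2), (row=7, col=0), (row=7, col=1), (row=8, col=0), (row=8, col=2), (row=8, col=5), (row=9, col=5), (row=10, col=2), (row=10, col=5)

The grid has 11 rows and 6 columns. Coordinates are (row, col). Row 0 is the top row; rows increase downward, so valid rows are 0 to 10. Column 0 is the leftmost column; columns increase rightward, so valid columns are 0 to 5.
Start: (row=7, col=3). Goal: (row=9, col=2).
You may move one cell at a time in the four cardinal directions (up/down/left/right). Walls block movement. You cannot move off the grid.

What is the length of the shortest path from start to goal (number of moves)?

BFS from (row=7, col=3) until reaching (row=9, col=2):
  Distance 0: (row=7, col=3)
  Distance 1: (row=6, col=3), (row=7, col=2), (row=7, col=4), (row=8, col=3)
  Distance 2: (row=5, col=3), (row=6, col=2), (row=6, col=4), (row=7, col=5), (row=8, col=4), (row=9, col=3)
  Distance 3: (row=4, col=3), (row=5, col=4), (row=6, col=1), (row=6, col=5), (row=9, col=2), (row=9, col=4), (row=10, col=3)  <- goal reached here
One shortest path (3 moves): (row=7, col=3) -> (row=8, col=3) -> (row=9, col=3) -> (row=9, col=2)

Answer: Shortest path length: 3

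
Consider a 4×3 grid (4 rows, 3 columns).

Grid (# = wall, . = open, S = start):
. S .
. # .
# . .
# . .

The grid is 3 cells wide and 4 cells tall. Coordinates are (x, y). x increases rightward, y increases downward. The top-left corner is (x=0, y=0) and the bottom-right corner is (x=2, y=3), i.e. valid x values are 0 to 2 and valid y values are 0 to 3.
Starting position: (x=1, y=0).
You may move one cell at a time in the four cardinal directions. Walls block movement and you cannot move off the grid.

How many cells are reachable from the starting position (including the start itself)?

Answer: Reachable cells: 9

Derivation:
BFS flood-fill from (x=1, y=0):
  Distance 0: (x=1, y=0)
  Distance 1: (x=0, y=0), (x=2, y=0)
  Distance 2: (x=0, y=1), (x=2, y=1)
  Distance 3: (x=2, y=2)
  Distance 4: (x=1, y=2), (x=2, y=3)
  Distance 5: (x=1, y=3)
Total reachable: 9 (grid has 9 open cells total)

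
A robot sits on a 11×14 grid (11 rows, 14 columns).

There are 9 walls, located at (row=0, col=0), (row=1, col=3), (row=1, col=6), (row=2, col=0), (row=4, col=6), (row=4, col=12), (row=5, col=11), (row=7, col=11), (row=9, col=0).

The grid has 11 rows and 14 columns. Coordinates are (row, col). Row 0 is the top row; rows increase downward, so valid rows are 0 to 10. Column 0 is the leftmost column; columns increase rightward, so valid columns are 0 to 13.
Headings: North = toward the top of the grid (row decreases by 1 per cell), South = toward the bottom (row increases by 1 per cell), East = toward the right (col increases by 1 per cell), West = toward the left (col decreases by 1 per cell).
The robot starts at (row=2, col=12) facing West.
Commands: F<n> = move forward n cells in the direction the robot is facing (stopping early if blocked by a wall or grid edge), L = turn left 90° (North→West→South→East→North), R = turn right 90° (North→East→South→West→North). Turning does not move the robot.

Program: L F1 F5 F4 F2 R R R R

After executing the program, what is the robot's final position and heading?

Answer: Final position: (row=3, col=12), facing South

Derivation:
Start: (row=2, col=12), facing West
  L: turn left, now facing South
  F1: move forward 1, now at (row=3, col=12)
  F5: move forward 0/5 (blocked), now at (row=3, col=12)
  F4: move forward 0/4 (blocked), now at (row=3, col=12)
  F2: move forward 0/2 (blocked), now at (row=3, col=12)
  R: turn right, now facing West
  R: turn right, now facing North
  R: turn right, now facing East
  R: turn right, now facing South
Final: (row=3, col=12), facing South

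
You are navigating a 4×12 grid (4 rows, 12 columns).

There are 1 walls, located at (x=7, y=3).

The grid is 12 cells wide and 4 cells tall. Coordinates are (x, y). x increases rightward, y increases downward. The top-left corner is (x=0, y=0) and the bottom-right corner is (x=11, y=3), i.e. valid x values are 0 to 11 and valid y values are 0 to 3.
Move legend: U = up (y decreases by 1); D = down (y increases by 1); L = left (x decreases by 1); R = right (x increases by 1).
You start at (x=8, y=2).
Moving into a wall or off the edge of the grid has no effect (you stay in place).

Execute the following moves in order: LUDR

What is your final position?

Answer: Final position: (x=8, y=2)

Derivation:
Start: (x=8, y=2)
  L (left): (x=8, y=2) -> (x=7, y=2)
  U (up): (x=7, y=2) -> (x=7, y=1)
  D (down): (x=7, y=1) -> (x=7, y=2)
  R (right): (x=7, y=2) -> (x=8, y=2)
Final: (x=8, y=2)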